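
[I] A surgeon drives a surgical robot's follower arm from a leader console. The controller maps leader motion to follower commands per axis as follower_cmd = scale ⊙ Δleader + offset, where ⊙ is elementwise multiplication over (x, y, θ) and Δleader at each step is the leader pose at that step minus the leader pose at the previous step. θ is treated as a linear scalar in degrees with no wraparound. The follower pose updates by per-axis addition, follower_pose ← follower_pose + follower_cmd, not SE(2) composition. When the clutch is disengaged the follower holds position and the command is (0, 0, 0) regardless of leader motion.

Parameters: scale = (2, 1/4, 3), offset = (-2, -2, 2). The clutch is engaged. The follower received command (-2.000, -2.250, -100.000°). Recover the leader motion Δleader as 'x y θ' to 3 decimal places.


0.000 -1.000 -34.000

axis x: (-2.000 − -2) / (2) = 0.000
axis y: (-2.250 − -2) / (1/4) = -1.000
axis θ: (-100.000 − 2) / (3) = -34.000


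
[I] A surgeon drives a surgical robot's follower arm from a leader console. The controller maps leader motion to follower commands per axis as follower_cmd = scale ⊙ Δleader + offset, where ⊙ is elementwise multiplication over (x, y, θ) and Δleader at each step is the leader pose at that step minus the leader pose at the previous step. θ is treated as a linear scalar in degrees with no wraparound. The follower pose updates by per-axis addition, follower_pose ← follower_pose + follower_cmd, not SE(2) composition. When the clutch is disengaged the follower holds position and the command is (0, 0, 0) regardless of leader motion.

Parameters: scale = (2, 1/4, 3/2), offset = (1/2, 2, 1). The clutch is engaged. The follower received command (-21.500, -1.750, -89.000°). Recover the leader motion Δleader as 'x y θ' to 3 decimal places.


-11.000 -15.000 -60.000

axis x: (-21.500 − 1/2) / (2) = -11.000
axis y: (-1.750 − 2) / (1/4) = -15.000
axis θ: (-89.000 − 1) / (3/2) = -60.000


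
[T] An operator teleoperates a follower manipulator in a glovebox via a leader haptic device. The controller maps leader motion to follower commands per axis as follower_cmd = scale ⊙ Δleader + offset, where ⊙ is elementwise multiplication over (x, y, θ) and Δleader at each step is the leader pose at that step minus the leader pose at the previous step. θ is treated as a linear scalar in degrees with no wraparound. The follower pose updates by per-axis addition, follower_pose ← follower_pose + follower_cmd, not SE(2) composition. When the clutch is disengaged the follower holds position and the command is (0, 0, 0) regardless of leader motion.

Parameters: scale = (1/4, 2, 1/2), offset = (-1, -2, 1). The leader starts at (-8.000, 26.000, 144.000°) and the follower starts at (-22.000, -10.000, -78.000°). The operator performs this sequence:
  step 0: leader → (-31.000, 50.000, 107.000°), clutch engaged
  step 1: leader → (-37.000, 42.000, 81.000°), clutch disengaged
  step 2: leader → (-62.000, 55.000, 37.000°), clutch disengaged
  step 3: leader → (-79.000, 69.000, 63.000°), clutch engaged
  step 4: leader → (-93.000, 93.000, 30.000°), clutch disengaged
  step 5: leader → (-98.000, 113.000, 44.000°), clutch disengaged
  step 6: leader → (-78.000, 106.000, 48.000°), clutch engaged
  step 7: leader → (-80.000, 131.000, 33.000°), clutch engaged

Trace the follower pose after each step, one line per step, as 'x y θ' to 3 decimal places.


step 0: Δleader=(-23.000, 24.000, -37.000°), engaged; cmd=(-6.750, 46.000, -17.500°) → follower=(-28.750, 36.000, -95.500°)
step 1: Δleader=(-6.000, -8.000, -26.000°), disengaged; cmd=(0,0,0) → follower holds at (-28.750, 36.000, -95.500°)
step 2: Δleader=(-25.000, 13.000, -44.000°), disengaged; cmd=(0,0,0) → follower holds at (-28.750, 36.000, -95.500°)
step 3: Δleader=(-17.000, 14.000, 26.000°), engaged; cmd=(-5.250, 26.000, 14.000°) → follower=(-34.000, 62.000, -81.500°)
step 4: Δleader=(-14.000, 24.000, -33.000°), disengaged; cmd=(0,0,0) → follower holds at (-34.000, 62.000, -81.500°)
step 5: Δleader=(-5.000, 20.000, 14.000°), disengaged; cmd=(0,0,0) → follower holds at (-34.000, 62.000, -81.500°)
step 6: Δleader=(20.000, -7.000, 4.000°), engaged; cmd=(4.000, -16.000, 3.000°) → follower=(-30.000, 46.000, -78.500°)
step 7: Δleader=(-2.000, 25.000, -15.000°), engaged; cmd=(-1.500, 48.000, -6.500°) → follower=(-31.500, 94.000, -85.000°)

-28.750 36.000 -95.500
-28.750 36.000 -95.500
-28.750 36.000 -95.500
-34.000 62.000 -81.500
-34.000 62.000 -81.500
-34.000 62.000 -81.500
-30.000 46.000 -78.500
-31.500 94.000 -85.000


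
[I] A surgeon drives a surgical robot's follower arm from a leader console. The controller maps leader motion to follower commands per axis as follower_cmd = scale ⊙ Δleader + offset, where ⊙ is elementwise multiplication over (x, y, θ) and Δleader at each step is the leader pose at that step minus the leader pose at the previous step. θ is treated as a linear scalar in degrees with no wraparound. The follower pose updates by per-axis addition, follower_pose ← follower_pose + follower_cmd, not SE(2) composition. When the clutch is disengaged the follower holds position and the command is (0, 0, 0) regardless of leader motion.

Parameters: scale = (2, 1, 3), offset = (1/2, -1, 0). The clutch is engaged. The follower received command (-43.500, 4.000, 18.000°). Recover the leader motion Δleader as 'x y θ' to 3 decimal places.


axis x: (-43.500 − 1/2) / (2) = -22.000
axis y: (4.000 − -1) / (1) = 5.000
axis θ: (18.000 − 0) / (3) = 6.000

-22.000 5.000 6.000


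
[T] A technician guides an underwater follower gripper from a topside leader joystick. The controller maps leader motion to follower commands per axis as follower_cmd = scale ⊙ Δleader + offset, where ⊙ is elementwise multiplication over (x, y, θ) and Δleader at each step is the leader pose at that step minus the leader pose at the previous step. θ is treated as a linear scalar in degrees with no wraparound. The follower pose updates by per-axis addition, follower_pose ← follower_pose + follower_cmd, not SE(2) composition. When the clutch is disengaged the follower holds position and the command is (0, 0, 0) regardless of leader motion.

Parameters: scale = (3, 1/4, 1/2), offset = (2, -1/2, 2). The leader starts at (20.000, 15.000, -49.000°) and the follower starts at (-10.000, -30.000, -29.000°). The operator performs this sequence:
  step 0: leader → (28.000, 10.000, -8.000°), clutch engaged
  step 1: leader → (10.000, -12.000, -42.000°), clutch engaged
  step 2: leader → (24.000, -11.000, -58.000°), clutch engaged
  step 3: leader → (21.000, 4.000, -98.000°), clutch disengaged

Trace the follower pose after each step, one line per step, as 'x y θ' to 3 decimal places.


16.000 -31.750 -6.500
-36.000 -37.750 -21.500
8.000 -38.000 -27.500
8.000 -38.000 -27.500

step 0: Δleader=(8.000, -5.000, 41.000°), engaged; cmd=(26.000, -1.750, 22.500°) → follower=(16.000, -31.750, -6.500°)
step 1: Δleader=(-18.000, -22.000, -34.000°), engaged; cmd=(-52.000, -6.000, -15.000°) → follower=(-36.000, -37.750, -21.500°)
step 2: Δleader=(14.000, 1.000, -16.000°), engaged; cmd=(44.000, -0.250, -6.000°) → follower=(8.000, -38.000, -27.500°)
step 3: Δleader=(-3.000, 15.000, -40.000°), disengaged; cmd=(0,0,0) → follower holds at (8.000, -38.000, -27.500°)


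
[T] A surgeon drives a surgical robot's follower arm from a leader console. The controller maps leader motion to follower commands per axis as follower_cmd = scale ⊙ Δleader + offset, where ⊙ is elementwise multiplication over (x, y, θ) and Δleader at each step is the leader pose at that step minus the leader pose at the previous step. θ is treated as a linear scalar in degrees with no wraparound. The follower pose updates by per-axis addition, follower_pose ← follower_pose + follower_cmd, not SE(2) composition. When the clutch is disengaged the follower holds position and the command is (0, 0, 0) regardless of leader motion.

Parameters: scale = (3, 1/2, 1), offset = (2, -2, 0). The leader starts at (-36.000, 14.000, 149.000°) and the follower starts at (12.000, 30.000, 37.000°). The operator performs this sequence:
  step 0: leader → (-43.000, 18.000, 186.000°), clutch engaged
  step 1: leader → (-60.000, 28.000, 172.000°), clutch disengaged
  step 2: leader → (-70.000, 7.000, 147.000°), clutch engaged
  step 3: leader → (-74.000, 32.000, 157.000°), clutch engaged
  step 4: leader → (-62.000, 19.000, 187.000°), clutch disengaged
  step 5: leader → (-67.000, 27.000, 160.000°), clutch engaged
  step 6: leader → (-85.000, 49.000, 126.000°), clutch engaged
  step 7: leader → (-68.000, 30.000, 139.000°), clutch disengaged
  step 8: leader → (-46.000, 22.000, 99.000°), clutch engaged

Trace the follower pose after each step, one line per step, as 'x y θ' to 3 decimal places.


-7.000 30.000 74.000
-7.000 30.000 74.000
-35.000 17.500 49.000
-45.000 28.000 59.000
-45.000 28.000 59.000
-58.000 30.000 32.000
-110.000 39.000 -2.000
-110.000 39.000 -2.000
-42.000 33.000 -42.000

step 0: Δleader=(-7.000, 4.000, 37.000°), engaged; cmd=(-19.000, 0.000, 37.000°) → follower=(-7.000, 30.000, 74.000°)
step 1: Δleader=(-17.000, 10.000, -14.000°), disengaged; cmd=(0,0,0) → follower holds at (-7.000, 30.000, 74.000°)
step 2: Δleader=(-10.000, -21.000, -25.000°), engaged; cmd=(-28.000, -12.500, -25.000°) → follower=(-35.000, 17.500, 49.000°)
step 3: Δleader=(-4.000, 25.000, 10.000°), engaged; cmd=(-10.000, 10.500, 10.000°) → follower=(-45.000, 28.000, 59.000°)
step 4: Δleader=(12.000, -13.000, 30.000°), disengaged; cmd=(0,0,0) → follower holds at (-45.000, 28.000, 59.000°)
step 5: Δleader=(-5.000, 8.000, -27.000°), engaged; cmd=(-13.000, 2.000, -27.000°) → follower=(-58.000, 30.000, 32.000°)
step 6: Δleader=(-18.000, 22.000, -34.000°), engaged; cmd=(-52.000, 9.000, -34.000°) → follower=(-110.000, 39.000, -2.000°)
step 7: Δleader=(17.000, -19.000, 13.000°), disengaged; cmd=(0,0,0) → follower holds at (-110.000, 39.000, -2.000°)
step 8: Δleader=(22.000, -8.000, -40.000°), engaged; cmd=(68.000, -6.000, -40.000°) → follower=(-42.000, 33.000, -42.000°)


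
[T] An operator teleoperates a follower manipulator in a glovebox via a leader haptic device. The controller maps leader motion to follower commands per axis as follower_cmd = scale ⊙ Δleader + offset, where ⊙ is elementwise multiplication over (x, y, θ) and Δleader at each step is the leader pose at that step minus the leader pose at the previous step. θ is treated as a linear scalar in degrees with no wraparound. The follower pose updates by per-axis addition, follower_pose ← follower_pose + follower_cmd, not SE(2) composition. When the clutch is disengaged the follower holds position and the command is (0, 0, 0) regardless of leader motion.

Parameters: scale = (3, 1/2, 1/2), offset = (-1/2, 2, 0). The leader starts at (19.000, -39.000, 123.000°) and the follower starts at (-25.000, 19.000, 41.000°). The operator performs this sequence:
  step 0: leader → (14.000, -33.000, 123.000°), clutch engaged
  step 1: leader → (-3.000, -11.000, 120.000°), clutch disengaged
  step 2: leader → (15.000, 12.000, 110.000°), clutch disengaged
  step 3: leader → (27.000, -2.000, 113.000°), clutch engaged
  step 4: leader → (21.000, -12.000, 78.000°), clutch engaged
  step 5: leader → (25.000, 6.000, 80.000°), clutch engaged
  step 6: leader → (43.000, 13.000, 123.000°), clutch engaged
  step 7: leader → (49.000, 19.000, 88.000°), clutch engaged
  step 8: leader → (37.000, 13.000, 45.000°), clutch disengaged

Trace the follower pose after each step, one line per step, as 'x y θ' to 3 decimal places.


-40.500 24.000 41.000
-40.500 24.000 41.000
-40.500 24.000 41.000
-5.000 19.000 42.500
-23.500 16.000 25.000
-12.000 27.000 26.000
41.500 32.500 47.500
59.000 37.500 30.000
59.000 37.500 30.000

step 0: Δleader=(-5.000, 6.000, 0.000°), engaged; cmd=(-15.500, 5.000, 0.000°) → follower=(-40.500, 24.000, 41.000°)
step 1: Δleader=(-17.000, 22.000, -3.000°), disengaged; cmd=(0,0,0) → follower holds at (-40.500, 24.000, 41.000°)
step 2: Δleader=(18.000, 23.000, -10.000°), disengaged; cmd=(0,0,0) → follower holds at (-40.500, 24.000, 41.000°)
step 3: Δleader=(12.000, -14.000, 3.000°), engaged; cmd=(35.500, -5.000, 1.500°) → follower=(-5.000, 19.000, 42.500°)
step 4: Δleader=(-6.000, -10.000, -35.000°), engaged; cmd=(-18.500, -3.000, -17.500°) → follower=(-23.500, 16.000, 25.000°)
step 5: Δleader=(4.000, 18.000, 2.000°), engaged; cmd=(11.500, 11.000, 1.000°) → follower=(-12.000, 27.000, 26.000°)
step 6: Δleader=(18.000, 7.000, 43.000°), engaged; cmd=(53.500, 5.500, 21.500°) → follower=(41.500, 32.500, 47.500°)
step 7: Δleader=(6.000, 6.000, -35.000°), engaged; cmd=(17.500, 5.000, -17.500°) → follower=(59.000, 37.500, 30.000°)
step 8: Δleader=(-12.000, -6.000, -43.000°), disengaged; cmd=(0,0,0) → follower holds at (59.000, 37.500, 30.000°)


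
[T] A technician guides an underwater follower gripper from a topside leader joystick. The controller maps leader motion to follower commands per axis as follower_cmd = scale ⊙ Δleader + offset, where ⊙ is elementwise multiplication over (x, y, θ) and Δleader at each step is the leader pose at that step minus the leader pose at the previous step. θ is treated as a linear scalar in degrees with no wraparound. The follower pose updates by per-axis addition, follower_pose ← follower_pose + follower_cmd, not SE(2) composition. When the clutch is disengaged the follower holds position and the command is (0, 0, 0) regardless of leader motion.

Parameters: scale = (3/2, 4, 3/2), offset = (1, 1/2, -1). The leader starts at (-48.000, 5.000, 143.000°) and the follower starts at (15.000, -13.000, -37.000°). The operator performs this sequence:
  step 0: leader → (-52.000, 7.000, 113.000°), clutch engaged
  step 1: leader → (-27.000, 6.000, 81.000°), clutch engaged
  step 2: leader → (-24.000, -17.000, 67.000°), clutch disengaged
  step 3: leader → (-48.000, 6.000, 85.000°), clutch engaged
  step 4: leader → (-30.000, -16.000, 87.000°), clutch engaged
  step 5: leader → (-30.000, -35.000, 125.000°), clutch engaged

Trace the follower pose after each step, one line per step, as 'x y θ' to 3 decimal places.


step 0: Δleader=(-4.000, 2.000, -30.000°), engaged; cmd=(-5.000, 8.500, -46.000°) → follower=(10.000, -4.500, -83.000°)
step 1: Δleader=(25.000, -1.000, -32.000°), engaged; cmd=(38.500, -3.500, -49.000°) → follower=(48.500, -8.000, -132.000°)
step 2: Δleader=(3.000, -23.000, -14.000°), disengaged; cmd=(0,0,0) → follower holds at (48.500, -8.000, -132.000°)
step 3: Δleader=(-24.000, 23.000, 18.000°), engaged; cmd=(-35.000, 92.500, 26.000°) → follower=(13.500, 84.500, -106.000°)
step 4: Δleader=(18.000, -22.000, 2.000°), engaged; cmd=(28.000, -87.500, 2.000°) → follower=(41.500, -3.000, -104.000°)
step 5: Δleader=(0.000, -19.000, 38.000°), engaged; cmd=(1.000, -75.500, 56.000°) → follower=(42.500, -78.500, -48.000°)

10.000 -4.500 -83.000
48.500 -8.000 -132.000
48.500 -8.000 -132.000
13.500 84.500 -106.000
41.500 -3.000 -104.000
42.500 -78.500 -48.000


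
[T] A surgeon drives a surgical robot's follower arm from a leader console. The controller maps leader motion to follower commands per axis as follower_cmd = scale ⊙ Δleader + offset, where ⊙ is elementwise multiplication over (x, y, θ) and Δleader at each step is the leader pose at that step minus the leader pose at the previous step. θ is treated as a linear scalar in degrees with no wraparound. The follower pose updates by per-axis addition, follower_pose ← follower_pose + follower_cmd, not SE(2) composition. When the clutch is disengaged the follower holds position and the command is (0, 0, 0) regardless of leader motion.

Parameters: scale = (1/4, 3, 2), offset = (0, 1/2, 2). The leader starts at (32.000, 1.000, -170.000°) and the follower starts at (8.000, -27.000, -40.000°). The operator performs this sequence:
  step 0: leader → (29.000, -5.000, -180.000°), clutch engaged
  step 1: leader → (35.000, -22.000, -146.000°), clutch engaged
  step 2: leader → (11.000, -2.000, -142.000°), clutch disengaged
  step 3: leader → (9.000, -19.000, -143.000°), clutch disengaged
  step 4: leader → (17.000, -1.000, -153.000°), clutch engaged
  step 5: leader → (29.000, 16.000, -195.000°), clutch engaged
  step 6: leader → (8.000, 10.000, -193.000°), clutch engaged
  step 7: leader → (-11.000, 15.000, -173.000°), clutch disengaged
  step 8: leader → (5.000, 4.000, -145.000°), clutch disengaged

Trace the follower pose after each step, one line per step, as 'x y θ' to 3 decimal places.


7.250 -44.500 -58.000
8.750 -95.000 12.000
8.750 -95.000 12.000
8.750 -95.000 12.000
10.750 -40.500 -6.000
13.750 11.000 -88.000
8.500 -6.500 -82.000
8.500 -6.500 -82.000
8.500 -6.500 -82.000

step 0: Δleader=(-3.000, -6.000, -10.000°), engaged; cmd=(-0.750, -17.500, -18.000°) → follower=(7.250, -44.500, -58.000°)
step 1: Δleader=(6.000, -17.000, 34.000°), engaged; cmd=(1.500, -50.500, 70.000°) → follower=(8.750, -95.000, 12.000°)
step 2: Δleader=(-24.000, 20.000, 4.000°), disengaged; cmd=(0,0,0) → follower holds at (8.750, -95.000, 12.000°)
step 3: Δleader=(-2.000, -17.000, -1.000°), disengaged; cmd=(0,0,0) → follower holds at (8.750, -95.000, 12.000°)
step 4: Δleader=(8.000, 18.000, -10.000°), engaged; cmd=(2.000, 54.500, -18.000°) → follower=(10.750, -40.500, -6.000°)
step 5: Δleader=(12.000, 17.000, -42.000°), engaged; cmd=(3.000, 51.500, -82.000°) → follower=(13.750, 11.000, -88.000°)
step 6: Δleader=(-21.000, -6.000, 2.000°), engaged; cmd=(-5.250, -17.500, 6.000°) → follower=(8.500, -6.500, -82.000°)
step 7: Δleader=(-19.000, 5.000, 20.000°), disengaged; cmd=(0,0,0) → follower holds at (8.500, -6.500, -82.000°)
step 8: Δleader=(16.000, -11.000, 28.000°), disengaged; cmd=(0,0,0) → follower holds at (8.500, -6.500, -82.000°)


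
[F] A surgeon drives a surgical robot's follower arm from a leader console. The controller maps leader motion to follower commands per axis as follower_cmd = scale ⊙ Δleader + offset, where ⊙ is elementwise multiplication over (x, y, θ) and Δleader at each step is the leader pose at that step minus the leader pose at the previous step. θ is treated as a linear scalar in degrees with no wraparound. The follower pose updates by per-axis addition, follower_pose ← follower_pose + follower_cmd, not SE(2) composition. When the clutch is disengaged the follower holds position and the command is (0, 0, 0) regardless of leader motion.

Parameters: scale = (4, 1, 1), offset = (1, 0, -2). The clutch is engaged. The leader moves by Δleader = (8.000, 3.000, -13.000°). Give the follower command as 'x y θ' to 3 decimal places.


33.000 3.000 -15.000

axis x: 4·8.000 + 1 = 33.000
axis y: 1·3.000 + 0 = 3.000
axis θ: 1·-13.000 + -2 = -15.000


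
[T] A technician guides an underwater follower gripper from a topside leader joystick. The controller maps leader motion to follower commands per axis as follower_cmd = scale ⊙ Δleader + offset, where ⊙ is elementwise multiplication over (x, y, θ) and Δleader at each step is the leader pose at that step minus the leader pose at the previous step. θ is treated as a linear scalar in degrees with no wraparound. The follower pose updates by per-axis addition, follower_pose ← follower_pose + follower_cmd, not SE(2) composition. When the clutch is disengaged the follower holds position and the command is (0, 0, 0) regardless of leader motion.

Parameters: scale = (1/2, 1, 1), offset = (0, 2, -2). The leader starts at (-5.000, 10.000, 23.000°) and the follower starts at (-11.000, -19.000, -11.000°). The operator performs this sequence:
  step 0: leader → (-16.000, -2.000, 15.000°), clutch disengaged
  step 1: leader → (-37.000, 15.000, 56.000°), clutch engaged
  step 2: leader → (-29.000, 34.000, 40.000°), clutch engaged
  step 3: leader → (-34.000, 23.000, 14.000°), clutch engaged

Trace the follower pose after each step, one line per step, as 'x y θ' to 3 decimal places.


step 0: Δleader=(-11.000, -12.000, -8.000°), disengaged; cmd=(0,0,0) → follower holds at (-11.000, -19.000, -11.000°)
step 1: Δleader=(-21.000, 17.000, 41.000°), engaged; cmd=(-10.500, 19.000, 39.000°) → follower=(-21.500, 0.000, 28.000°)
step 2: Δleader=(8.000, 19.000, -16.000°), engaged; cmd=(4.000, 21.000, -18.000°) → follower=(-17.500, 21.000, 10.000°)
step 3: Δleader=(-5.000, -11.000, -26.000°), engaged; cmd=(-2.500, -9.000, -28.000°) → follower=(-20.000, 12.000, -18.000°)

-11.000 -19.000 -11.000
-21.500 0.000 28.000
-17.500 21.000 10.000
-20.000 12.000 -18.000


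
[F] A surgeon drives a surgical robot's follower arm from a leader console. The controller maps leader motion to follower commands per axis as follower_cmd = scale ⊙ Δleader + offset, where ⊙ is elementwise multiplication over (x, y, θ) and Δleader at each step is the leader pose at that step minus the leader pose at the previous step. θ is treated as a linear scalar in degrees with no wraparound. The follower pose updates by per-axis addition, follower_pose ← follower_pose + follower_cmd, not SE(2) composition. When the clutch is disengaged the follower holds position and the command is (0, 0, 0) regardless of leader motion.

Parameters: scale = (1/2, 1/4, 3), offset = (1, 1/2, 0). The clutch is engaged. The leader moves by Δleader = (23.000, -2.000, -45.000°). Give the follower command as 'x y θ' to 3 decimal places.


12.500 0.000 -135.000

axis x: 1/2·23.000 + 1 = 12.500
axis y: 1/4·-2.000 + 1/2 = 0.000
axis θ: 3·-45.000 + 0 = -135.000


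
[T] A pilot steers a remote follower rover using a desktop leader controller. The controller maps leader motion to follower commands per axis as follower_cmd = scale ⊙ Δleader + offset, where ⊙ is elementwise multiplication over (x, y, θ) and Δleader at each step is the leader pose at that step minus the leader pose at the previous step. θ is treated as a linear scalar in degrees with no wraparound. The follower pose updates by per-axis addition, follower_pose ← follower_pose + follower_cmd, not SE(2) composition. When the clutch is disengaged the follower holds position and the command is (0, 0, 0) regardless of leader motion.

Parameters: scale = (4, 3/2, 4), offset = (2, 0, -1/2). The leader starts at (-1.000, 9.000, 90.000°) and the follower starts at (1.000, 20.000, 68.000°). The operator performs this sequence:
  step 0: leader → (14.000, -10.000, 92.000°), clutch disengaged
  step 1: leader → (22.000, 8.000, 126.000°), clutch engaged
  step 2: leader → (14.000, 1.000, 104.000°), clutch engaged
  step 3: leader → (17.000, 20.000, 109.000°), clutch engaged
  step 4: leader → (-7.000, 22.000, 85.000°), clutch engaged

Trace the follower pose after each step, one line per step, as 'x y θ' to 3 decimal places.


1.000 20.000 68.000
35.000 47.000 203.500
5.000 36.500 115.000
19.000 65.000 134.500
-75.000 68.000 38.000

step 0: Δleader=(15.000, -19.000, 2.000°), disengaged; cmd=(0,0,0) → follower holds at (1.000, 20.000, 68.000°)
step 1: Δleader=(8.000, 18.000, 34.000°), engaged; cmd=(34.000, 27.000, 135.500°) → follower=(35.000, 47.000, 203.500°)
step 2: Δleader=(-8.000, -7.000, -22.000°), engaged; cmd=(-30.000, -10.500, -88.500°) → follower=(5.000, 36.500, 115.000°)
step 3: Δleader=(3.000, 19.000, 5.000°), engaged; cmd=(14.000, 28.500, 19.500°) → follower=(19.000, 65.000, 134.500°)
step 4: Δleader=(-24.000, 2.000, -24.000°), engaged; cmd=(-94.000, 3.000, -96.500°) → follower=(-75.000, 68.000, 38.000°)


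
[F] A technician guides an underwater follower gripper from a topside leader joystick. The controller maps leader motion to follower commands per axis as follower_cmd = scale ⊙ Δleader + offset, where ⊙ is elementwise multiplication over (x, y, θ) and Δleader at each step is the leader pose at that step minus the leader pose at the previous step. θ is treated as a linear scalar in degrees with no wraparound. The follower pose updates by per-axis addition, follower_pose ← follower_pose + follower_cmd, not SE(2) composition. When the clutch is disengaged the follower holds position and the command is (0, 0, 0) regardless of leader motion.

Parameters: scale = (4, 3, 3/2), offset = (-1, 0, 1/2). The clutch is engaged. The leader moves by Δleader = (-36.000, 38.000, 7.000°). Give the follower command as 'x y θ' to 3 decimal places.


-145.000 114.000 11.000

axis x: 4·-36.000 + -1 = -145.000
axis y: 3·38.000 + 0 = 114.000
axis θ: 3/2·7.000 + 1/2 = 11.000


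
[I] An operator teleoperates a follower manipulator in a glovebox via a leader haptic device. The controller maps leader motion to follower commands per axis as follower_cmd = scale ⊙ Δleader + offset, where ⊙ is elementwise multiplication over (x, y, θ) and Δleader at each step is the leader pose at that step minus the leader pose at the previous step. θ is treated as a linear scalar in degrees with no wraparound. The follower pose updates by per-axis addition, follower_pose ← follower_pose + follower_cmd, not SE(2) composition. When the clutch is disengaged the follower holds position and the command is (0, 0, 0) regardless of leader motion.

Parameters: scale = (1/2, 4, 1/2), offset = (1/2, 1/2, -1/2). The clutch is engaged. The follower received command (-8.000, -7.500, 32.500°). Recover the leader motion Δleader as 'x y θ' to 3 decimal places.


axis x: (-8.000 − 1/2) / (1/2) = -17.000
axis y: (-7.500 − 1/2) / (4) = -2.000
axis θ: (32.500 − -1/2) / (1/2) = 66.000

-17.000 -2.000 66.000


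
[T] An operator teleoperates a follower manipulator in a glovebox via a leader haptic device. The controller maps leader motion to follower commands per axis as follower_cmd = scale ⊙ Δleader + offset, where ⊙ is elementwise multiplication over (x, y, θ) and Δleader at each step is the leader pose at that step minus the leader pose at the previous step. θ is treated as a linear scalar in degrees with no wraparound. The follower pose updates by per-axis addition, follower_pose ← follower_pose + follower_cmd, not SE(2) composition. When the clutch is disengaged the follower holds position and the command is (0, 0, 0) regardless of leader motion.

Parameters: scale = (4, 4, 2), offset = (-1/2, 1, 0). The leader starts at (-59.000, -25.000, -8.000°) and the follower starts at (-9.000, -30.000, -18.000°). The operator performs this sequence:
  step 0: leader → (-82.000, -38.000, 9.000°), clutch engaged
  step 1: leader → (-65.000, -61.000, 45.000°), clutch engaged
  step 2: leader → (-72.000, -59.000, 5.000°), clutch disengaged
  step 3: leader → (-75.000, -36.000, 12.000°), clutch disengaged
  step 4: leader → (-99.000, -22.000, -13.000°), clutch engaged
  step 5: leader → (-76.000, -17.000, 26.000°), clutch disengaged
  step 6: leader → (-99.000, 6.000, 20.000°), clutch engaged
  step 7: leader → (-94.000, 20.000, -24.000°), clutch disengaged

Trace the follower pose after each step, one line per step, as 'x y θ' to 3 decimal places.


-101.500 -81.000 16.000
-34.000 -172.000 88.000
-34.000 -172.000 88.000
-34.000 -172.000 88.000
-130.500 -115.000 38.000
-130.500 -115.000 38.000
-223.000 -22.000 26.000
-223.000 -22.000 26.000

step 0: Δleader=(-23.000, -13.000, 17.000°), engaged; cmd=(-92.500, -51.000, 34.000°) → follower=(-101.500, -81.000, 16.000°)
step 1: Δleader=(17.000, -23.000, 36.000°), engaged; cmd=(67.500, -91.000, 72.000°) → follower=(-34.000, -172.000, 88.000°)
step 2: Δleader=(-7.000, 2.000, -40.000°), disengaged; cmd=(0,0,0) → follower holds at (-34.000, -172.000, 88.000°)
step 3: Δleader=(-3.000, 23.000, 7.000°), disengaged; cmd=(0,0,0) → follower holds at (-34.000, -172.000, 88.000°)
step 4: Δleader=(-24.000, 14.000, -25.000°), engaged; cmd=(-96.500, 57.000, -50.000°) → follower=(-130.500, -115.000, 38.000°)
step 5: Δleader=(23.000, 5.000, 39.000°), disengaged; cmd=(0,0,0) → follower holds at (-130.500, -115.000, 38.000°)
step 6: Δleader=(-23.000, 23.000, -6.000°), engaged; cmd=(-92.500, 93.000, -12.000°) → follower=(-223.000, -22.000, 26.000°)
step 7: Δleader=(5.000, 14.000, -44.000°), disengaged; cmd=(0,0,0) → follower holds at (-223.000, -22.000, 26.000°)


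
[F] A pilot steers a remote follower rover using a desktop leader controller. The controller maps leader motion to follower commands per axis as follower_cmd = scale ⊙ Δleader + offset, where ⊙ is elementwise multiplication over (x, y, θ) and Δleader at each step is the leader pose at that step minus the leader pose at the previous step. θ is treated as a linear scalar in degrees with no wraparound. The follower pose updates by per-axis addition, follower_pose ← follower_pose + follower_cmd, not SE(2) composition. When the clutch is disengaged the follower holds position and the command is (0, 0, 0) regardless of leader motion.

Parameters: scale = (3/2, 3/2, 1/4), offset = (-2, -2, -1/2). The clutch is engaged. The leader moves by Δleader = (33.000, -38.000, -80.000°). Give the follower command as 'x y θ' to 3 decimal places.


axis x: 3/2·33.000 + -2 = 47.500
axis y: 3/2·-38.000 + -2 = -59.000
axis θ: 1/4·-80.000 + -1/2 = -20.500

47.500 -59.000 -20.500


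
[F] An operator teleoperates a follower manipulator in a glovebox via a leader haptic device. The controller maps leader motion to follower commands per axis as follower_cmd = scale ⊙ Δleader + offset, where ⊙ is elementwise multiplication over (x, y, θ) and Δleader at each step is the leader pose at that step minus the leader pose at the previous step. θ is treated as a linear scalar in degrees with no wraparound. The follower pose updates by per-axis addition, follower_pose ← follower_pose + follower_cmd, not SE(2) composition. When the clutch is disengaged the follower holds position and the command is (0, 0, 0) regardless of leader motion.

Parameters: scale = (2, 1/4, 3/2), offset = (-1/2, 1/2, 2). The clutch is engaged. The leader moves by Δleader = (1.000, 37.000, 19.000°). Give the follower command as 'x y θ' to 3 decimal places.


axis x: 2·1.000 + -1/2 = 1.500
axis y: 1/4·37.000 + 1/2 = 9.750
axis θ: 3/2·19.000 + 2 = 30.500

1.500 9.750 30.500


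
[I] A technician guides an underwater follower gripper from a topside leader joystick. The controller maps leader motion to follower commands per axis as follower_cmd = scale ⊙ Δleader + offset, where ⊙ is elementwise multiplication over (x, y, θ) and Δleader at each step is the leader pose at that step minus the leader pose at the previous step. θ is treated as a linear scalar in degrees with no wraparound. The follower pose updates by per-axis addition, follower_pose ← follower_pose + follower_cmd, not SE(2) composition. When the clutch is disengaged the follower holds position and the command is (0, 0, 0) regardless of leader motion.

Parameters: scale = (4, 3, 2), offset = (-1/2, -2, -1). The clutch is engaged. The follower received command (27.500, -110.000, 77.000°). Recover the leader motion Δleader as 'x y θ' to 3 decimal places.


axis x: (27.500 − -1/2) / (4) = 7.000
axis y: (-110.000 − -2) / (3) = -36.000
axis θ: (77.000 − -1) / (2) = 39.000

7.000 -36.000 39.000


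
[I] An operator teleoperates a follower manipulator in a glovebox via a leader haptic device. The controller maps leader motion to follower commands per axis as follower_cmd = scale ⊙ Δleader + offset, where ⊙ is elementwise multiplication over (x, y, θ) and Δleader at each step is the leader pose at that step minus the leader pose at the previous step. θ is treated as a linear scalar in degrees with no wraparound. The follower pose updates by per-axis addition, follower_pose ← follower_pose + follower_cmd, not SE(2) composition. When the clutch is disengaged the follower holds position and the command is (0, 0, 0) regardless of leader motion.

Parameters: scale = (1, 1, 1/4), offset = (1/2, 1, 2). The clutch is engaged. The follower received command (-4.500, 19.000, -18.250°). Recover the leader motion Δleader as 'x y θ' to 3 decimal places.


-5.000 18.000 -81.000

axis x: (-4.500 − 1/2) / (1) = -5.000
axis y: (19.000 − 1) / (1) = 18.000
axis θ: (-18.250 − 2) / (1/4) = -81.000


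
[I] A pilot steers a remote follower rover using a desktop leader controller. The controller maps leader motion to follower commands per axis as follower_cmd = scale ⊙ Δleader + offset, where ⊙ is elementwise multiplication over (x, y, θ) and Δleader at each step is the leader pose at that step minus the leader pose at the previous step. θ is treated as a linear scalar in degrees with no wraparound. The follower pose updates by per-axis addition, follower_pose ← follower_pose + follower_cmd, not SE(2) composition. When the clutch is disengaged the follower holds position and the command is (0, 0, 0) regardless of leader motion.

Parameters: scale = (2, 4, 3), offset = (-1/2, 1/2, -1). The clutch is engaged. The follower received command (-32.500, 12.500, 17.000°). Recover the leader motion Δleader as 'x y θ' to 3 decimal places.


-16.000 3.000 6.000

axis x: (-32.500 − -1/2) / (2) = -16.000
axis y: (12.500 − 1/2) / (4) = 3.000
axis θ: (17.000 − -1) / (3) = 6.000


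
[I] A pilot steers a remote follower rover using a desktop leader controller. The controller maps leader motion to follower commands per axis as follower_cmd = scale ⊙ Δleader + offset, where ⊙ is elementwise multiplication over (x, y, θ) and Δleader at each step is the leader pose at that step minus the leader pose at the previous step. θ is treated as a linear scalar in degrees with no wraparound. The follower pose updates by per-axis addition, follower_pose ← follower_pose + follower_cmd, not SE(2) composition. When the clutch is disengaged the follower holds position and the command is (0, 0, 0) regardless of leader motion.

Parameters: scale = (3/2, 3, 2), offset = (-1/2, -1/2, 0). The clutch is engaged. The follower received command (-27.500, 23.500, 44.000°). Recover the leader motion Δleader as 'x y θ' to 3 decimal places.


-18.000 8.000 22.000

axis x: (-27.500 − -1/2) / (3/2) = -18.000
axis y: (23.500 − -1/2) / (3) = 8.000
axis θ: (44.000 − 0) / (2) = 22.000


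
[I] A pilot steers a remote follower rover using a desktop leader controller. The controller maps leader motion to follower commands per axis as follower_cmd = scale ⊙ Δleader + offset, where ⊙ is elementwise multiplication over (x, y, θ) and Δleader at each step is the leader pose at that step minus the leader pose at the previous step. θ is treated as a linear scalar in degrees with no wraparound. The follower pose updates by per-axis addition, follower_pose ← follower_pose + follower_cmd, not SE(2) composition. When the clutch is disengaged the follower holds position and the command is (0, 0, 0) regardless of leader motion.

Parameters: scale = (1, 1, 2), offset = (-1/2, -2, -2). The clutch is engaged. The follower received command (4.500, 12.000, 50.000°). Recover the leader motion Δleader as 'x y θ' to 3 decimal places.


axis x: (4.500 − -1/2) / (1) = 5.000
axis y: (12.000 − -2) / (1) = 14.000
axis θ: (50.000 − -2) / (2) = 26.000

5.000 14.000 26.000


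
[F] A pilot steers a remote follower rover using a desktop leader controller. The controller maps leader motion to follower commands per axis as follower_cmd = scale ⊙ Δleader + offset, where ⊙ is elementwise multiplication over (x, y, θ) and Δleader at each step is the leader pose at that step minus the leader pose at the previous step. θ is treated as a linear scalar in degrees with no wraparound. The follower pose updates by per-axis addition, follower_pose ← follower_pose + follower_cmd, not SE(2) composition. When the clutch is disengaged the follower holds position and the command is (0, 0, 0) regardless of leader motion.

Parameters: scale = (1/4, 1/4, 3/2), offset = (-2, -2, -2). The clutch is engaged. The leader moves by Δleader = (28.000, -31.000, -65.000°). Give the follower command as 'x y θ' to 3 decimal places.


axis x: 1/4·28.000 + -2 = 5.000
axis y: 1/4·-31.000 + -2 = -9.750
axis θ: 3/2·-65.000 + -2 = -99.500

5.000 -9.750 -99.500


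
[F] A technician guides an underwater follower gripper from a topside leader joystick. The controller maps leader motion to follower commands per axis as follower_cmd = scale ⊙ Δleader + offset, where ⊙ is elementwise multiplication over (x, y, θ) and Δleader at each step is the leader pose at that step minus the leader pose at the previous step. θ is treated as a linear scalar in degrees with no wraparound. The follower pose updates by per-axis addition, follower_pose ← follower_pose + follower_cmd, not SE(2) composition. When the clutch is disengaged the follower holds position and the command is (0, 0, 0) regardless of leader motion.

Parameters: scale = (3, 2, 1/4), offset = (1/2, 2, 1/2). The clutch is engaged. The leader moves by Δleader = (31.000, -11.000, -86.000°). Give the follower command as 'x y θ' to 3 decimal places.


93.500 -20.000 -21.000

axis x: 3·31.000 + 1/2 = 93.500
axis y: 2·-11.000 + 2 = -20.000
axis θ: 1/4·-86.000 + 1/2 = -21.000


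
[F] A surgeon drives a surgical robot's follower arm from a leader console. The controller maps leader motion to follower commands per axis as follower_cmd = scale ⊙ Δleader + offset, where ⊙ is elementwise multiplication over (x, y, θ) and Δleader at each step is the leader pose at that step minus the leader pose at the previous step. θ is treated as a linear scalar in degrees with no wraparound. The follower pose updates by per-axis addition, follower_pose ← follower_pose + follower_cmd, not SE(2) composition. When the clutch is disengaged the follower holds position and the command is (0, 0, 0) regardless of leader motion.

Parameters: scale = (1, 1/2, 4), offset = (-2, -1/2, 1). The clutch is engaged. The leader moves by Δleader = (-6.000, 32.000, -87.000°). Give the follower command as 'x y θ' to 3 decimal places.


-8.000 15.500 -347.000

axis x: 1·-6.000 + -2 = -8.000
axis y: 1/2·32.000 + -1/2 = 15.500
axis θ: 4·-87.000 + 1 = -347.000


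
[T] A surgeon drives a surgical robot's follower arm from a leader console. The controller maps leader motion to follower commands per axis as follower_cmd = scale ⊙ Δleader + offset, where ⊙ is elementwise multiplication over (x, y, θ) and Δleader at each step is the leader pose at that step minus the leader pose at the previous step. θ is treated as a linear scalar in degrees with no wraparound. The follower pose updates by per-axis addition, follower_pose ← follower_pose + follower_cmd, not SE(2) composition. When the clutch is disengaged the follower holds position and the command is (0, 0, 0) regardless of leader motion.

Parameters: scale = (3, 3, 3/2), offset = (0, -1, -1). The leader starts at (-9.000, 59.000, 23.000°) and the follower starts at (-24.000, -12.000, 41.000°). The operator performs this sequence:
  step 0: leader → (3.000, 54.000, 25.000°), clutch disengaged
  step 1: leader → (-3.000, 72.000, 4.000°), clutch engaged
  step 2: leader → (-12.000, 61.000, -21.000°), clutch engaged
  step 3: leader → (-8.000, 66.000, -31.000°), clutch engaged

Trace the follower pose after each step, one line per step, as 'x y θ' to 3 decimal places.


step 0: Δleader=(12.000, -5.000, 2.000°), disengaged; cmd=(0,0,0) → follower holds at (-24.000, -12.000, 41.000°)
step 1: Δleader=(-6.000, 18.000, -21.000°), engaged; cmd=(-18.000, 53.000, -32.500°) → follower=(-42.000, 41.000, 8.500°)
step 2: Δleader=(-9.000, -11.000, -25.000°), engaged; cmd=(-27.000, -34.000, -38.500°) → follower=(-69.000, 7.000, -30.000°)
step 3: Δleader=(4.000, 5.000, -10.000°), engaged; cmd=(12.000, 14.000, -16.000°) → follower=(-57.000, 21.000, -46.000°)

-24.000 -12.000 41.000
-42.000 41.000 8.500
-69.000 7.000 -30.000
-57.000 21.000 -46.000


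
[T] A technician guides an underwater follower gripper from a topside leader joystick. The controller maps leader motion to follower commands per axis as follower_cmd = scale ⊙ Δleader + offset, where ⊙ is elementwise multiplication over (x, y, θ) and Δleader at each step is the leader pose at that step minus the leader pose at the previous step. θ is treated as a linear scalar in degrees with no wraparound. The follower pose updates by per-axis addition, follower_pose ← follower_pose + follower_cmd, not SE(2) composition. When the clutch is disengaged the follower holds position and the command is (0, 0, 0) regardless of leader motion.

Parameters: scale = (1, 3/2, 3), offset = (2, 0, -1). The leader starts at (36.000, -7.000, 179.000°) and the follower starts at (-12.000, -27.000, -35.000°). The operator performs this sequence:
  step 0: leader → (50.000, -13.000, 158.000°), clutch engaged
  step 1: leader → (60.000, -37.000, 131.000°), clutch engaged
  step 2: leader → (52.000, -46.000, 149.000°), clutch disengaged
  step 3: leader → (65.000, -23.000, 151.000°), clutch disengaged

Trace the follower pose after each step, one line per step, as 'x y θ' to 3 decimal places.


4.000 -36.000 -99.000
16.000 -72.000 -181.000
16.000 -72.000 -181.000
16.000 -72.000 -181.000

step 0: Δleader=(14.000, -6.000, -21.000°), engaged; cmd=(16.000, -9.000, -64.000°) → follower=(4.000, -36.000, -99.000°)
step 1: Δleader=(10.000, -24.000, -27.000°), engaged; cmd=(12.000, -36.000, -82.000°) → follower=(16.000, -72.000, -181.000°)
step 2: Δleader=(-8.000, -9.000, 18.000°), disengaged; cmd=(0,0,0) → follower holds at (16.000, -72.000, -181.000°)
step 3: Δleader=(13.000, 23.000, 2.000°), disengaged; cmd=(0,0,0) → follower holds at (16.000, -72.000, -181.000°)
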